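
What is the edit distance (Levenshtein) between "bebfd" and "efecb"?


Computing edit distance: "bebfd" -> "efecb"
DP table:
           e    f    e    c    b
      0    1    2    3    4    5
  b   1    1    2    3    4    4
  e   2    1    2    2    3    4
  b   3    2    2    3    3    3
  f   4    3    2    3    4    4
  d   5    4    3    3    4    5
Edit distance = dp[5][5] = 5

5


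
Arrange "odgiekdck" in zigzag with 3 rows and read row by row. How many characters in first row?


Zigzag "odgiekdck" into 3 rows:
Placing characters:
  'o' => row 0
  'd' => row 1
  'g' => row 2
  'i' => row 1
  'e' => row 0
  'k' => row 1
  'd' => row 2
  'c' => row 1
  'k' => row 0
Rows:
  Row 0: "oek"
  Row 1: "dikc"
  Row 2: "gd"
First row length: 3

3


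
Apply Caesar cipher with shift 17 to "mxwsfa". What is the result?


Caesar cipher: shift "mxwsfa" by 17
  'm' (pos 12) + 17 = pos 3 = 'd'
  'x' (pos 23) + 17 = pos 14 = 'o'
  'w' (pos 22) + 17 = pos 13 = 'n'
  's' (pos 18) + 17 = pos 9 = 'j'
  'f' (pos 5) + 17 = pos 22 = 'w'
  'a' (pos 0) + 17 = pos 17 = 'r'
Result: donjwr

donjwr


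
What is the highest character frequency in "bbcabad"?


Input: bbcabad
Character counts:
  'a': 2
  'b': 3
  'c': 1
  'd': 1
Maximum frequency: 3

3


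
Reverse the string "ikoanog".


Input: ikoanog
Reading characters right to left:
  Position 6: 'g'
  Position 5: 'o'
  Position 4: 'n'
  Position 3: 'a'
  Position 2: 'o'
  Position 1: 'k'
  Position 0: 'i'
Reversed: gonaoki

gonaoki


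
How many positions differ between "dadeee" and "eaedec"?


Comparing "dadeee" and "eaedec" position by position:
  Position 0: 'd' vs 'e' => DIFFER
  Position 1: 'a' vs 'a' => same
  Position 2: 'd' vs 'e' => DIFFER
  Position 3: 'e' vs 'd' => DIFFER
  Position 4: 'e' vs 'e' => same
  Position 5: 'e' vs 'c' => DIFFER
Positions that differ: 4

4


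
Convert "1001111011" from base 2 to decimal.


Input: "1001111011" in base 2
Positional expansion:
  Digit '1' (value 1) x 2^9 = 512
  Digit '0' (value 0) x 2^8 = 0
  Digit '0' (value 0) x 2^7 = 0
  Digit '1' (value 1) x 2^6 = 64
  Digit '1' (value 1) x 2^5 = 32
  Digit '1' (value 1) x 2^4 = 16
  Digit '1' (value 1) x 2^3 = 8
  Digit '0' (value 0) x 2^2 = 0
  Digit '1' (value 1) x 2^1 = 2
  Digit '1' (value 1) x 2^0 = 1
Sum = 635

635


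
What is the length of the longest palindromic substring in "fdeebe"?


Input: "fdeebe"
Checking substrings for palindromes:
  [3:6] "ebe" (len 3) => palindrome
  [2:4] "ee" (len 2) => palindrome
Longest palindromic substring: "ebe" with length 3

3


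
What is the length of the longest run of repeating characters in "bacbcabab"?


Input: "bacbcabab"
Scanning for longest run:
  Position 1 ('a'): new char, reset run to 1
  Position 2 ('c'): new char, reset run to 1
  Position 3 ('b'): new char, reset run to 1
  Position 4 ('c'): new char, reset run to 1
  Position 5 ('a'): new char, reset run to 1
  Position 6 ('b'): new char, reset run to 1
  Position 7 ('a'): new char, reset run to 1
  Position 8 ('b'): new char, reset run to 1
Longest run: 'b' with length 1

1


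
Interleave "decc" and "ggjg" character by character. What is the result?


Interleaving "decc" and "ggjg":
  Position 0: 'd' from first, 'g' from second => "dg"
  Position 1: 'e' from first, 'g' from second => "eg"
  Position 2: 'c' from first, 'j' from second => "cj"
  Position 3: 'c' from first, 'g' from second => "cg"
Result: dgegcjcg

dgegcjcg


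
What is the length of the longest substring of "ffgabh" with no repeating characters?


Input: "ffgabh"
Sliding window (track last position of each char):
  Position 0 ('f'): window [0,0] length 1 -- new best
  Position 1 ('f'): repeat (last at 0), move window start to 1
  Position 1 ('f'): window [1,1] length 1
  Position 2 ('g'): window [1,2] length 2 -- new best
  Position 3 ('a'): window [1,3] length 3 -- new best
  Position 4 ('b'): window [1,4] length 4 -- new best
  Position 5 ('h'): window [1,5] length 5 -- new best
Longest substring with no repeats: "fgabh" with length 5

5


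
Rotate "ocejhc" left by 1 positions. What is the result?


Input: "ocejhc", rotate left by 1
First 1 characters: "o"
Remaining characters: "cejhc"
Concatenate remaining + first: "cejhc" + "o" = "cejhco"

cejhco


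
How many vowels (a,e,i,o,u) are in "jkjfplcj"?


Input: jkjfplcj
Checking each character:
  'j' at position 0: consonant
  'k' at position 1: consonant
  'j' at position 2: consonant
  'f' at position 3: consonant
  'p' at position 4: consonant
  'l' at position 5: consonant
  'c' at position 6: consonant
  'j' at position 7: consonant
Total vowels: 0

0


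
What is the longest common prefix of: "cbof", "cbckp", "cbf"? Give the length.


Words: cbof, cbckp, cbf
  Position 0: all 'c' => match
  Position 1: all 'b' => match
  Position 2: ('o', 'c', 'f') => mismatch, stop
LCP = "cb" (length 2)

2


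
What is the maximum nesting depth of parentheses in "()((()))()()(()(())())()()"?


Input: "()((()))()()(()(())())()()"
Tracking depth:
  Position 0 '(': depth becomes 1
  Position 1 ')': depth becomes 0
  Position 2 '(': depth becomes 1
  Position 3 '(': depth becomes 2
  Position 4 '(': depth becomes 3
  Position 5 ')': depth becomes 2
  Position 6 ')': depth becomes 1
  Position 7 ')': depth becomes 0
  Position 8 '(': depth becomes 1
  Position 9 ')': depth becomes 0
  Position 10 '(': depth becomes 1
  Position 11 ')': depth becomes 0
  Position 12 '(': depth becomes 1
  Position 13 '(': depth becomes 2
  Position 14 ')': depth becomes 1
  Position 15 '(': depth becomes 2
  Position 16 '(': depth becomes 3
  Position 17 ')': depth becomes 2
  Position 18 ')': depth becomes 1
  Position 19 '(': depth becomes 2
  Position 20 ')': depth becomes 1
  Position 21 ')': depth becomes 0
  Position 22 '(': depth becomes 1
  Position 23 ')': depth becomes 0
  Position 24 '(': depth becomes 1
  Position 25 ')': depth becomes 0
Maximum depth reached: 3

3


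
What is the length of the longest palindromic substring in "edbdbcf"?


Input: "edbdbcf"
Checking substrings for palindromes:
  [1:4] "dbd" (len 3) => palindrome
  [2:5] "bdb" (len 3) => palindrome
Longest palindromic substring: "dbd" with length 3

3


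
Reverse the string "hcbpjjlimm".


Input: hcbpjjlimm
Reading characters right to left:
  Position 9: 'm'
  Position 8: 'm'
  Position 7: 'i'
  Position 6: 'l'
  Position 5: 'j'
  Position 4: 'j'
  Position 3: 'p'
  Position 2: 'b'
  Position 1: 'c'
  Position 0: 'h'
Reversed: mmiljjpbch

mmiljjpbch


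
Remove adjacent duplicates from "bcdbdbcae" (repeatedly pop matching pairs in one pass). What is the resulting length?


Input: bcdbdbcae
Stack-based adjacent duplicate removal:
  Read 'b': push. Stack: b
  Read 'c': push. Stack: bc
  Read 'd': push. Stack: bcd
  Read 'b': push. Stack: bcdb
  Read 'd': push. Stack: bcdbd
  Read 'b': push. Stack: bcdbdb
  Read 'c': push. Stack: bcdbdbc
  Read 'a': push. Stack: bcdbdbca
  Read 'e': push. Stack: bcdbdbcae
Final stack: "bcdbdbcae" (length 9)

9


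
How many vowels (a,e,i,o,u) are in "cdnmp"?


Input: cdnmp
Checking each character:
  'c' at position 0: consonant
  'd' at position 1: consonant
  'n' at position 2: consonant
  'm' at position 3: consonant
  'p' at position 4: consonant
Total vowels: 0

0


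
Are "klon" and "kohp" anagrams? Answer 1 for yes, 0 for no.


Strings: "klon", "kohp"
Sorted first:  klno
Sorted second: hkop
Differ at position 0: 'k' vs 'h' => not anagrams

0


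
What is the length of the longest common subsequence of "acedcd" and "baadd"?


LCS of "acedcd" and "baadd"
DP table:
           b    a    a    d    d
      0    0    0    0    0    0
  a   0    0    1    1    1    1
  c   0    0    1    1    1    1
  e   0    0    1    1    1    1
  d   0    0    1    1    2    2
  c   0    0    1    1    2    2
  d   0    0    1    1    2    3
LCS length = dp[6][5] = 3

3


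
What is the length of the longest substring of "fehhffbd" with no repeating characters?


Input: "fehhffbd"
Sliding window (track last position of each char):
  Position 0 ('f'): window [0,0] length 1 -- new best
  Position 1 ('e'): window [0,1] length 2 -- new best
  Position 2 ('h'): window [0,2] length 3 -- new best
  Position 3 ('h'): repeat (last at 2), move window start to 3
  Position 3 ('h'): window [3,3] length 1
  Position 4 ('f'): window [3,4] length 2
  Position 5 ('f'): repeat (last at 4), move window start to 5
  Position 5 ('f'): window [5,5] length 1
  Position 6 ('b'): window [5,6] length 2
  Position 7 ('d'): window [5,7] length 3
Longest substring with no repeats: "feh" with length 3

3


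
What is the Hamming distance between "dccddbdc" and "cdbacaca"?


Comparing "dccddbdc" and "cdbacaca" position by position:
  Position 0: 'd' vs 'c' => differ
  Position 1: 'c' vs 'd' => differ
  Position 2: 'c' vs 'b' => differ
  Position 3: 'd' vs 'a' => differ
  Position 4: 'd' vs 'c' => differ
  Position 5: 'b' vs 'a' => differ
  Position 6: 'd' vs 'c' => differ
  Position 7: 'c' vs 'a' => differ
Total differences (Hamming distance): 8

8


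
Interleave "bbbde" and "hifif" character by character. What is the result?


Interleaving "bbbde" and "hifif":
  Position 0: 'b' from first, 'h' from second => "bh"
  Position 1: 'b' from first, 'i' from second => "bi"
  Position 2: 'b' from first, 'f' from second => "bf"
  Position 3: 'd' from first, 'i' from second => "di"
  Position 4: 'e' from first, 'f' from second => "ef"
Result: bhbibfdief

bhbibfdief


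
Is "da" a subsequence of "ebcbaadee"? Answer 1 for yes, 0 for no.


Check if "da" is a subsequence of "ebcbaadee"
Greedy scan:
  Position 0 ('e'): no match needed
  Position 1 ('b'): no match needed
  Position 2 ('c'): no match needed
  Position 3 ('b'): no match needed
  Position 4 ('a'): no match needed
  Position 5 ('a'): no match needed
  Position 6 ('d'): matches sub[0] = 'd'
  Position 7 ('e'): no match needed
  Position 8 ('e'): no match needed
Only matched 1/2 characters => not a subsequence

0


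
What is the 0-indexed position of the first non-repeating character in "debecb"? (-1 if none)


Input: debecb
Character frequencies:
  'b': 2
  'c': 1
  'd': 1
  'e': 2
Scanning left to right for freq == 1:
  Position 0 ('d'): unique! => answer = 0

0


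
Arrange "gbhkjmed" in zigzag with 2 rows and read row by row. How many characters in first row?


Zigzag "gbhkjmed" into 2 rows:
Placing characters:
  'g' => row 0
  'b' => row 1
  'h' => row 0
  'k' => row 1
  'j' => row 0
  'm' => row 1
  'e' => row 0
  'd' => row 1
Rows:
  Row 0: "ghje"
  Row 1: "bkmd"
First row length: 4

4


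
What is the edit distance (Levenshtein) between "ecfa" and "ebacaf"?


Computing edit distance: "ecfa" -> "ebacaf"
DP table:
           e    b    a    c    a    f
      0    1    2    3    4    5    6
  e   1    0    1    2    3    4    5
  c   2    1    1    2    2    3    4
  f   3    2    2    2    3    3    3
  a   4    3    3    2    3    3    4
Edit distance = dp[4][6] = 4

4


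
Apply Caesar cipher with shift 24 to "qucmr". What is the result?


Caesar cipher: shift "qucmr" by 24
  'q' (pos 16) + 24 = pos 14 = 'o'
  'u' (pos 20) + 24 = pos 18 = 's'
  'c' (pos 2) + 24 = pos 0 = 'a'
  'm' (pos 12) + 24 = pos 10 = 'k'
  'r' (pos 17) + 24 = pos 15 = 'p'
Result: osakp

osakp


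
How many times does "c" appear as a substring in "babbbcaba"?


Searching for "c" in "babbbcaba"
Scanning each position:
  Position 0: "b" => no
  Position 1: "a" => no
  Position 2: "b" => no
  Position 3: "b" => no
  Position 4: "b" => no
  Position 5: "c" => MATCH
  Position 6: "a" => no
  Position 7: "b" => no
  Position 8: "a" => no
Total occurrences: 1

1


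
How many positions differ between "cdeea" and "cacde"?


Comparing "cdeea" and "cacde" position by position:
  Position 0: 'c' vs 'c' => same
  Position 1: 'd' vs 'a' => DIFFER
  Position 2: 'e' vs 'c' => DIFFER
  Position 3: 'e' vs 'd' => DIFFER
  Position 4: 'a' vs 'e' => DIFFER
Positions that differ: 4

4


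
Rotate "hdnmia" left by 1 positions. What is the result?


Input: "hdnmia", rotate left by 1
First 1 characters: "h"
Remaining characters: "dnmia"
Concatenate remaining + first: "dnmia" + "h" = "dnmiah"

dnmiah


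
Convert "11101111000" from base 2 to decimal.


Input: "11101111000" in base 2
Positional expansion:
  Digit '1' (value 1) x 2^10 = 1024
  Digit '1' (value 1) x 2^9 = 512
  Digit '1' (value 1) x 2^8 = 256
  Digit '0' (value 0) x 2^7 = 0
  Digit '1' (value 1) x 2^6 = 64
  Digit '1' (value 1) x 2^5 = 32
  Digit '1' (value 1) x 2^4 = 16
  Digit '1' (value 1) x 2^3 = 8
  Digit '0' (value 0) x 2^2 = 0
  Digit '0' (value 0) x 2^1 = 0
  Digit '0' (value 0) x 2^0 = 0
Sum = 1912

1912


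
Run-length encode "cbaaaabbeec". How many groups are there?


Input: cbaaaabbeec
Scanning for consecutive runs:
  Group 1: 'c' x 1 (positions 0-0)
  Group 2: 'b' x 1 (positions 1-1)
  Group 3: 'a' x 4 (positions 2-5)
  Group 4: 'b' x 2 (positions 6-7)
  Group 5: 'e' x 2 (positions 8-9)
  Group 6: 'c' x 1 (positions 10-10)
Total groups: 6

6


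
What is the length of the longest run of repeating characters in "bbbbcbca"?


Input: "bbbbcbca"
Scanning for longest run:
  Position 1 ('b'): continues run of 'b', length=2
  Position 2 ('b'): continues run of 'b', length=3
  Position 3 ('b'): continues run of 'b', length=4
  Position 4 ('c'): new char, reset run to 1
  Position 5 ('b'): new char, reset run to 1
  Position 6 ('c'): new char, reset run to 1
  Position 7 ('a'): new char, reset run to 1
Longest run: 'b' with length 4

4


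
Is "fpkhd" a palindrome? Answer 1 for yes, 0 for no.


Input: fpkhd
Reversed: dhkpf
  Compare pos 0 ('f') with pos 4 ('d'): MISMATCH
  Compare pos 1 ('p') with pos 3 ('h'): MISMATCH
Result: not a palindrome

0


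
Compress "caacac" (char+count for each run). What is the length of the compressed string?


Input: caacac
Runs:
  'c' x 1 => "c1"
  'a' x 2 => "a2"
  'c' x 1 => "c1"
  'a' x 1 => "a1"
  'c' x 1 => "c1"
Compressed: "c1a2c1a1c1"
Compressed length: 10

10


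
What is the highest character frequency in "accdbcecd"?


Input: accdbcecd
Character counts:
  'a': 1
  'b': 1
  'c': 4
  'd': 2
  'e': 1
Maximum frequency: 4

4


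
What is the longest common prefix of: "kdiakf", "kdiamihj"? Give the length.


Words: kdiakf, kdiamihj
  Position 0: all 'k' => match
  Position 1: all 'd' => match
  Position 2: all 'i' => match
  Position 3: all 'a' => match
  Position 4: ('k', 'm') => mismatch, stop
LCP = "kdia" (length 4)

4


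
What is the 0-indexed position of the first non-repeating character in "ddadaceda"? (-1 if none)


Input: ddadaceda
Character frequencies:
  'a': 3
  'c': 1
  'd': 4
  'e': 1
Scanning left to right for freq == 1:
  Position 0 ('d'): freq=4, skip
  Position 1 ('d'): freq=4, skip
  Position 2 ('a'): freq=3, skip
  Position 3 ('d'): freq=4, skip
  Position 4 ('a'): freq=3, skip
  Position 5 ('c'): unique! => answer = 5

5


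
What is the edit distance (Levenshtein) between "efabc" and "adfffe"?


Computing edit distance: "efabc" -> "adfffe"
DP table:
           a    d    f    f    f    e
      0    1    2    3    4    5    6
  e   1    1    2    3    4    5    5
  f   2    2    2    2    3    4    5
  a   3    2    3    3    3    4    5
  b   4    3    3    4    4    4    5
  c   5    4    4    4    5    5    5
Edit distance = dp[5][6] = 5

5


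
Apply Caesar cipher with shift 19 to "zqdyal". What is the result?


Caesar cipher: shift "zqdyal" by 19
  'z' (pos 25) + 19 = pos 18 = 's'
  'q' (pos 16) + 19 = pos 9 = 'j'
  'd' (pos 3) + 19 = pos 22 = 'w'
  'y' (pos 24) + 19 = pos 17 = 'r'
  'a' (pos 0) + 19 = pos 19 = 't'
  'l' (pos 11) + 19 = pos 4 = 'e'
Result: sjwrte

sjwrte


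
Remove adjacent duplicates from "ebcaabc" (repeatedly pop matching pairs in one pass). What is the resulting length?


Input: ebcaabc
Stack-based adjacent duplicate removal:
  Read 'e': push. Stack: e
  Read 'b': push. Stack: eb
  Read 'c': push. Stack: ebc
  Read 'a': push. Stack: ebca
  Read 'a': matches stack top 'a' => pop. Stack: ebc
  Read 'b': push. Stack: ebcb
  Read 'c': push. Stack: ebcbc
Final stack: "ebcbc" (length 5)

5


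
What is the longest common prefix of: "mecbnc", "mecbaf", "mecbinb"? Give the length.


Words: mecbnc, mecbaf, mecbinb
  Position 0: all 'm' => match
  Position 1: all 'e' => match
  Position 2: all 'c' => match
  Position 3: all 'b' => match
  Position 4: ('n', 'a', 'i') => mismatch, stop
LCP = "mecb" (length 4)

4


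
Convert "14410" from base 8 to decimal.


Input: "14410" in base 8
Positional expansion:
  Digit '1' (value 1) x 8^4 = 4096
  Digit '4' (value 4) x 8^3 = 2048
  Digit '4' (value 4) x 8^2 = 256
  Digit '1' (value 1) x 8^1 = 8
  Digit '0' (value 0) x 8^0 = 0
Sum = 6408

6408


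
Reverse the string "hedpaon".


Input: hedpaon
Reading characters right to left:
  Position 6: 'n'
  Position 5: 'o'
  Position 4: 'a'
  Position 3: 'p'
  Position 2: 'd'
  Position 1: 'e'
  Position 0: 'h'
Reversed: noapdeh

noapdeh


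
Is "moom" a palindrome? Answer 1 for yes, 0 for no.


Input: moom
Reversed: moom
  Compare pos 0 ('m') with pos 3 ('m'): match
  Compare pos 1 ('o') with pos 2 ('o'): match
Result: palindrome

1


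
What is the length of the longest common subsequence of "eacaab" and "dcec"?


LCS of "eacaab" and "dcec"
DP table:
           d    c    e    c
      0    0    0    0    0
  e   0    0    0    1    1
  a   0    0    0    1    1
  c   0    0    1    1    2
  a   0    0    1    1    2
  a   0    0    1    1    2
  b   0    0    1    1    2
LCS length = dp[6][4] = 2

2


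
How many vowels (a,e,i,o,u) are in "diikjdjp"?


Input: diikjdjp
Checking each character:
  'd' at position 0: consonant
  'i' at position 1: vowel (running total: 1)
  'i' at position 2: vowel (running total: 2)
  'k' at position 3: consonant
  'j' at position 4: consonant
  'd' at position 5: consonant
  'j' at position 6: consonant
  'p' at position 7: consonant
Total vowels: 2

2


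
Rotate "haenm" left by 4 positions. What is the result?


Input: "haenm", rotate left by 4
First 4 characters: "haen"
Remaining characters: "m"
Concatenate remaining + first: "m" + "haen" = "mhaen"

mhaen


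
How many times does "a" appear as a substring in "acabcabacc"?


Searching for "a" in "acabcabacc"
Scanning each position:
  Position 0: "a" => MATCH
  Position 1: "c" => no
  Position 2: "a" => MATCH
  Position 3: "b" => no
  Position 4: "c" => no
  Position 5: "a" => MATCH
  Position 6: "b" => no
  Position 7: "a" => MATCH
  Position 8: "c" => no
  Position 9: "c" => no
Total occurrences: 4

4


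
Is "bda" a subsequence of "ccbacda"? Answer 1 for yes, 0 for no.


Check if "bda" is a subsequence of "ccbacda"
Greedy scan:
  Position 0 ('c'): no match needed
  Position 1 ('c'): no match needed
  Position 2 ('b'): matches sub[0] = 'b'
  Position 3 ('a'): no match needed
  Position 4 ('c'): no match needed
  Position 5 ('d'): matches sub[1] = 'd'
  Position 6 ('a'): matches sub[2] = 'a'
All 3 characters matched => is a subsequence

1


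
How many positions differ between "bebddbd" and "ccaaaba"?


Comparing "bebddbd" and "ccaaaba" position by position:
  Position 0: 'b' vs 'c' => DIFFER
  Position 1: 'e' vs 'c' => DIFFER
  Position 2: 'b' vs 'a' => DIFFER
  Position 3: 'd' vs 'a' => DIFFER
  Position 4: 'd' vs 'a' => DIFFER
  Position 5: 'b' vs 'b' => same
  Position 6: 'd' vs 'a' => DIFFER
Positions that differ: 6

6


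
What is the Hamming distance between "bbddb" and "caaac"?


Comparing "bbddb" and "caaac" position by position:
  Position 0: 'b' vs 'c' => differ
  Position 1: 'b' vs 'a' => differ
  Position 2: 'd' vs 'a' => differ
  Position 3: 'd' vs 'a' => differ
  Position 4: 'b' vs 'c' => differ
Total differences (Hamming distance): 5

5


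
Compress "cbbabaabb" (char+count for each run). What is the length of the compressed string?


Input: cbbabaabb
Runs:
  'c' x 1 => "c1"
  'b' x 2 => "b2"
  'a' x 1 => "a1"
  'b' x 1 => "b1"
  'a' x 2 => "a2"
  'b' x 2 => "b2"
Compressed: "c1b2a1b1a2b2"
Compressed length: 12

12


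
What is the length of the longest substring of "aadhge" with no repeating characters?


Input: "aadhge"
Sliding window (track last position of each char):
  Position 0 ('a'): window [0,0] length 1 -- new best
  Position 1 ('a'): repeat (last at 0), move window start to 1
  Position 1 ('a'): window [1,1] length 1
  Position 2 ('d'): window [1,2] length 2 -- new best
  Position 3 ('h'): window [1,3] length 3 -- new best
  Position 4 ('g'): window [1,4] length 4 -- new best
  Position 5 ('e'): window [1,5] length 5 -- new best
Longest substring with no repeats: "adhge" with length 5

5


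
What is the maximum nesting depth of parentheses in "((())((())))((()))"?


Input: "((())((())))((()))"
Tracking depth:
  Position 0 '(': depth becomes 1
  Position 1 '(': depth becomes 2
  Position 2 '(': depth becomes 3
  Position 3 ')': depth becomes 2
  Position 4 ')': depth becomes 1
  Position 5 '(': depth becomes 2
  Position 6 '(': depth becomes 3
  Position 7 '(': depth becomes 4
  Position 8 ')': depth becomes 3
  Position 9 ')': depth becomes 2
  Position 10 ')': depth becomes 1
  Position 11 ')': depth becomes 0
  Position 12 '(': depth becomes 1
  Position 13 '(': depth becomes 2
  Position 14 '(': depth becomes 3
  Position 15 ')': depth becomes 2
  Position 16 ')': depth becomes 1
  Position 17 ')': depth becomes 0
Maximum depth reached: 4

4


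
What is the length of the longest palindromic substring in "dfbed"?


Input: "dfbed"
Checking substrings for palindromes:
  No multi-char palindromic substrings found
Longest palindromic substring: "d" with length 1

1


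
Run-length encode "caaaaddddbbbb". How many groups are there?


Input: caaaaddddbbbb
Scanning for consecutive runs:
  Group 1: 'c' x 1 (positions 0-0)
  Group 2: 'a' x 4 (positions 1-4)
  Group 3: 'd' x 4 (positions 5-8)
  Group 4: 'b' x 4 (positions 9-12)
Total groups: 4

4


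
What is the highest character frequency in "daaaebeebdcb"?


Input: daaaebeebdcb
Character counts:
  'a': 3
  'b': 3
  'c': 1
  'd': 2
  'e': 3
Maximum frequency: 3

3


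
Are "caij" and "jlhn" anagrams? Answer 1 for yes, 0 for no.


Strings: "caij", "jlhn"
Sorted first:  acij
Sorted second: hjln
Differ at position 0: 'a' vs 'h' => not anagrams

0


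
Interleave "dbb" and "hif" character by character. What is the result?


Interleaving "dbb" and "hif":
  Position 0: 'd' from first, 'h' from second => "dh"
  Position 1: 'b' from first, 'i' from second => "bi"
  Position 2: 'b' from first, 'f' from second => "bf"
Result: dhbibf

dhbibf


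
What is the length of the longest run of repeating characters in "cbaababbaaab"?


Input: "cbaababbaaab"
Scanning for longest run:
  Position 1 ('b'): new char, reset run to 1
  Position 2 ('a'): new char, reset run to 1
  Position 3 ('a'): continues run of 'a', length=2
  Position 4 ('b'): new char, reset run to 1
  Position 5 ('a'): new char, reset run to 1
  Position 6 ('b'): new char, reset run to 1
  Position 7 ('b'): continues run of 'b', length=2
  Position 8 ('a'): new char, reset run to 1
  Position 9 ('a'): continues run of 'a', length=2
  Position 10 ('a'): continues run of 'a', length=3
  Position 11 ('b'): new char, reset run to 1
Longest run: 'a' with length 3

3


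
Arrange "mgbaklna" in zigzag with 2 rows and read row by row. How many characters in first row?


Zigzag "mgbaklna" into 2 rows:
Placing characters:
  'm' => row 0
  'g' => row 1
  'b' => row 0
  'a' => row 1
  'k' => row 0
  'l' => row 1
  'n' => row 0
  'a' => row 1
Rows:
  Row 0: "mbkn"
  Row 1: "gala"
First row length: 4

4


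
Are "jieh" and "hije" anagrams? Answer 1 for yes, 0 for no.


Strings: "jieh", "hije"
Sorted first:  ehij
Sorted second: ehij
Sorted forms match => anagrams

1


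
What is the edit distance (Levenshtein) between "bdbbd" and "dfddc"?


Computing edit distance: "bdbbd" -> "dfddc"
DP table:
           d    f    d    d    c
      0    1    2    3    4    5
  b   1    1    2    3    4    5
  d   2    1    2    2    3    4
  b   3    2    2    3    3    4
  b   4    3    3    3    4    4
  d   5    4    4    3    3    4
Edit distance = dp[5][5] = 4

4


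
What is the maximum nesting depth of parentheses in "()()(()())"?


Input: "()()(()())"
Tracking depth:
  Position 0 '(': depth becomes 1
  Position 1 ')': depth becomes 0
  Position 2 '(': depth becomes 1
  Position 3 ')': depth becomes 0
  Position 4 '(': depth becomes 1
  Position 5 '(': depth becomes 2
  Position 6 ')': depth becomes 1
  Position 7 '(': depth becomes 2
  Position 8 ')': depth becomes 1
  Position 9 ')': depth becomes 0
Maximum depth reached: 2

2


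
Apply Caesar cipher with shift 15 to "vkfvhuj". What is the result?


Caesar cipher: shift "vkfvhuj" by 15
  'v' (pos 21) + 15 = pos 10 = 'k'
  'k' (pos 10) + 15 = pos 25 = 'z'
  'f' (pos 5) + 15 = pos 20 = 'u'
  'v' (pos 21) + 15 = pos 10 = 'k'
  'h' (pos 7) + 15 = pos 22 = 'w'
  'u' (pos 20) + 15 = pos 9 = 'j'
  'j' (pos 9) + 15 = pos 24 = 'y'
Result: kzukwjy

kzukwjy


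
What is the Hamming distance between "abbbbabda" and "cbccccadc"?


Comparing "abbbbabda" and "cbccccadc" position by position:
  Position 0: 'a' vs 'c' => differ
  Position 1: 'b' vs 'b' => same
  Position 2: 'b' vs 'c' => differ
  Position 3: 'b' vs 'c' => differ
  Position 4: 'b' vs 'c' => differ
  Position 5: 'a' vs 'c' => differ
  Position 6: 'b' vs 'a' => differ
  Position 7: 'd' vs 'd' => same
  Position 8: 'a' vs 'c' => differ
Total differences (Hamming distance): 7

7


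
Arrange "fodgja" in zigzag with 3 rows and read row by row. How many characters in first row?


Zigzag "fodgja" into 3 rows:
Placing characters:
  'f' => row 0
  'o' => row 1
  'd' => row 2
  'g' => row 1
  'j' => row 0
  'a' => row 1
Rows:
  Row 0: "fj"
  Row 1: "oga"
  Row 2: "d"
First row length: 2

2


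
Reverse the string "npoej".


Input: npoej
Reading characters right to left:
  Position 4: 'j'
  Position 3: 'e'
  Position 2: 'o'
  Position 1: 'p'
  Position 0: 'n'
Reversed: jeopn

jeopn


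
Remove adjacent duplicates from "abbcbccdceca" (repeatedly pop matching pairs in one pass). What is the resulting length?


Input: abbcbccdceca
Stack-based adjacent duplicate removal:
  Read 'a': push. Stack: a
  Read 'b': push. Stack: ab
  Read 'b': matches stack top 'b' => pop. Stack: a
  Read 'c': push. Stack: ac
  Read 'b': push. Stack: acb
  Read 'c': push. Stack: acbc
  Read 'c': matches stack top 'c' => pop. Stack: acb
  Read 'd': push. Stack: acbd
  Read 'c': push. Stack: acbdc
  Read 'e': push. Stack: acbdce
  Read 'c': push. Stack: acbdcec
  Read 'a': push. Stack: acbdceca
Final stack: "acbdceca" (length 8)

8


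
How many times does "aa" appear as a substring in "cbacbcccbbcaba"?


Searching for "aa" in "cbacbcccbbcaba"
Scanning each position:
  Position 0: "cb" => no
  Position 1: "ba" => no
  Position 2: "ac" => no
  Position 3: "cb" => no
  Position 4: "bc" => no
  Position 5: "cc" => no
  Position 6: "cc" => no
  Position 7: "cb" => no
  Position 8: "bb" => no
  Position 9: "bc" => no
  Position 10: "ca" => no
  Position 11: "ab" => no
  Position 12: "ba" => no
Total occurrences: 0

0


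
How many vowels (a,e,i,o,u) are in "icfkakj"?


Input: icfkakj
Checking each character:
  'i' at position 0: vowel (running total: 1)
  'c' at position 1: consonant
  'f' at position 2: consonant
  'k' at position 3: consonant
  'a' at position 4: vowel (running total: 2)
  'k' at position 5: consonant
  'j' at position 6: consonant
Total vowels: 2

2


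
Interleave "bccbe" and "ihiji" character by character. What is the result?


Interleaving "bccbe" and "ihiji":
  Position 0: 'b' from first, 'i' from second => "bi"
  Position 1: 'c' from first, 'h' from second => "ch"
  Position 2: 'c' from first, 'i' from second => "ci"
  Position 3: 'b' from first, 'j' from second => "bj"
  Position 4: 'e' from first, 'i' from second => "ei"
Result: bichcibjei

bichcibjei


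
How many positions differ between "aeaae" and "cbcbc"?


Comparing "aeaae" and "cbcbc" position by position:
  Position 0: 'a' vs 'c' => DIFFER
  Position 1: 'e' vs 'b' => DIFFER
  Position 2: 'a' vs 'c' => DIFFER
  Position 3: 'a' vs 'b' => DIFFER
  Position 4: 'e' vs 'c' => DIFFER
Positions that differ: 5

5


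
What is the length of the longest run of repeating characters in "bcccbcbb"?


Input: "bcccbcbb"
Scanning for longest run:
  Position 1 ('c'): new char, reset run to 1
  Position 2 ('c'): continues run of 'c', length=2
  Position 3 ('c'): continues run of 'c', length=3
  Position 4 ('b'): new char, reset run to 1
  Position 5 ('c'): new char, reset run to 1
  Position 6 ('b'): new char, reset run to 1
  Position 7 ('b'): continues run of 'b', length=2
Longest run: 'c' with length 3

3


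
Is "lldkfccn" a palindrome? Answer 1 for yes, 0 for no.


Input: lldkfccn
Reversed: nccfkdll
  Compare pos 0 ('l') with pos 7 ('n'): MISMATCH
  Compare pos 1 ('l') with pos 6 ('c'): MISMATCH
  Compare pos 2 ('d') with pos 5 ('c'): MISMATCH
  Compare pos 3 ('k') with pos 4 ('f'): MISMATCH
Result: not a palindrome

0


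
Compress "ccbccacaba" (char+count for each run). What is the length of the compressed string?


Input: ccbccacaba
Runs:
  'c' x 2 => "c2"
  'b' x 1 => "b1"
  'c' x 2 => "c2"
  'a' x 1 => "a1"
  'c' x 1 => "c1"
  'a' x 1 => "a1"
  'b' x 1 => "b1"
  'a' x 1 => "a1"
Compressed: "c2b1c2a1c1a1b1a1"
Compressed length: 16

16


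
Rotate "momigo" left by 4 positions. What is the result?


Input: "momigo", rotate left by 4
First 4 characters: "momi"
Remaining characters: "go"
Concatenate remaining + first: "go" + "momi" = "gomomi"

gomomi


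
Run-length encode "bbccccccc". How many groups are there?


Input: bbccccccc
Scanning for consecutive runs:
  Group 1: 'b' x 2 (positions 0-1)
  Group 2: 'c' x 7 (positions 2-8)
Total groups: 2

2


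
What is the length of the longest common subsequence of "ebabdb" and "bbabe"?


LCS of "ebabdb" and "bbabe"
DP table:
           b    b    a    b    e
      0    0    0    0    0    0
  e   0    0    0    0    0    1
  b   0    1    1    1    1    1
  a   0    1    1    2    2    2
  b   0    1    2    2    3    3
  d   0    1    2    2    3    3
  b   0    1    2    2    3    3
LCS length = dp[6][5] = 3

3


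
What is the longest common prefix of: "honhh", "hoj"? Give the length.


Words: honhh, hoj
  Position 0: all 'h' => match
  Position 1: all 'o' => match
  Position 2: ('n', 'j') => mismatch, stop
LCP = "ho" (length 2)

2


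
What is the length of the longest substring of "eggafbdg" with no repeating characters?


Input: "eggafbdg"
Sliding window (track last position of each char):
  Position 0 ('e'): window [0,0] length 1 -- new best
  Position 1 ('g'): window [0,1] length 2 -- new best
  Position 2 ('g'): repeat (last at 1), move window start to 2
  Position 2 ('g'): window [2,2] length 1
  Position 3 ('a'): window [2,3] length 2
  Position 4 ('f'): window [2,4] length 3 -- new best
  Position 5 ('b'): window [2,5] length 4 -- new best
  Position 6 ('d'): window [2,6] length 5 -- new best
  Position 7 ('g'): repeat (last at 2), move window start to 3
  Position 7 ('g'): window [3,7] length 5
Longest substring with no repeats: "gafbd" with length 5

5


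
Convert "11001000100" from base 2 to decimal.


Input: "11001000100" in base 2
Positional expansion:
  Digit '1' (value 1) x 2^10 = 1024
  Digit '1' (value 1) x 2^9 = 512
  Digit '0' (value 0) x 2^8 = 0
  Digit '0' (value 0) x 2^7 = 0
  Digit '1' (value 1) x 2^6 = 64
  Digit '0' (value 0) x 2^5 = 0
  Digit '0' (value 0) x 2^4 = 0
  Digit '0' (value 0) x 2^3 = 0
  Digit '1' (value 1) x 2^2 = 4
  Digit '0' (value 0) x 2^1 = 0
  Digit '0' (value 0) x 2^0 = 0
Sum = 1604

1604


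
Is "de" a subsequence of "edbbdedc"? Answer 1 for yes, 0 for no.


Check if "de" is a subsequence of "edbbdedc"
Greedy scan:
  Position 0 ('e'): no match needed
  Position 1 ('d'): matches sub[0] = 'd'
  Position 2 ('b'): no match needed
  Position 3 ('b'): no match needed
  Position 4 ('d'): no match needed
  Position 5 ('e'): matches sub[1] = 'e'
  Position 6 ('d'): no match needed
  Position 7 ('c'): no match needed
All 2 characters matched => is a subsequence

1


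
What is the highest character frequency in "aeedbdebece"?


Input: aeedbdebece
Character counts:
  'a': 1
  'b': 2
  'c': 1
  'd': 2
  'e': 5
Maximum frequency: 5

5


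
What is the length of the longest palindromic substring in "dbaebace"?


Input: "dbaebace"
Checking substrings for palindromes:
  No multi-char palindromic substrings found
Longest palindromic substring: "d" with length 1

1


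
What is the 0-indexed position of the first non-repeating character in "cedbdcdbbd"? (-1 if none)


Input: cedbdcdbbd
Character frequencies:
  'b': 3
  'c': 2
  'd': 4
  'e': 1
Scanning left to right for freq == 1:
  Position 0 ('c'): freq=2, skip
  Position 1 ('e'): unique! => answer = 1

1


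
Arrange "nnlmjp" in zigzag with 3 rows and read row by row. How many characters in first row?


Zigzag "nnlmjp" into 3 rows:
Placing characters:
  'n' => row 0
  'n' => row 1
  'l' => row 2
  'm' => row 1
  'j' => row 0
  'p' => row 1
Rows:
  Row 0: "nj"
  Row 1: "nmp"
  Row 2: "l"
First row length: 2

2


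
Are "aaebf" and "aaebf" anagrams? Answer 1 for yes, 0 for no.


Strings: "aaebf", "aaebf"
Sorted first:  aabef
Sorted second: aabef
Sorted forms match => anagrams

1


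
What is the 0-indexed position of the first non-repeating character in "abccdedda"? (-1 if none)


Input: abccdedda
Character frequencies:
  'a': 2
  'b': 1
  'c': 2
  'd': 3
  'e': 1
Scanning left to right for freq == 1:
  Position 0 ('a'): freq=2, skip
  Position 1 ('b'): unique! => answer = 1

1


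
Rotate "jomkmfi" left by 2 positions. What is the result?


Input: "jomkmfi", rotate left by 2
First 2 characters: "jo"
Remaining characters: "mkmfi"
Concatenate remaining + first: "mkmfi" + "jo" = "mkmfijo"

mkmfijo


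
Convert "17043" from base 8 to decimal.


Input: "17043" in base 8
Positional expansion:
  Digit '1' (value 1) x 8^4 = 4096
  Digit '7' (value 7) x 8^3 = 3584
  Digit '0' (value 0) x 8^2 = 0
  Digit '4' (value 4) x 8^1 = 32
  Digit '3' (value 3) x 8^0 = 3
Sum = 7715

7715


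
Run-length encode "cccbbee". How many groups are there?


Input: cccbbee
Scanning for consecutive runs:
  Group 1: 'c' x 3 (positions 0-2)
  Group 2: 'b' x 2 (positions 3-4)
  Group 3: 'e' x 2 (positions 5-6)
Total groups: 3

3


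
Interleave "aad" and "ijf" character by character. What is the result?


Interleaving "aad" and "ijf":
  Position 0: 'a' from first, 'i' from second => "ai"
  Position 1: 'a' from first, 'j' from second => "aj"
  Position 2: 'd' from first, 'f' from second => "df"
Result: aiajdf

aiajdf


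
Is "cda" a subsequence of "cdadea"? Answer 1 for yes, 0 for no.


Check if "cda" is a subsequence of "cdadea"
Greedy scan:
  Position 0 ('c'): matches sub[0] = 'c'
  Position 1 ('d'): matches sub[1] = 'd'
  Position 2 ('a'): matches sub[2] = 'a'
  Position 3 ('d'): no match needed
  Position 4 ('e'): no match needed
  Position 5 ('a'): no match needed
All 3 characters matched => is a subsequence

1


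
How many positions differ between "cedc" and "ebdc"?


Comparing "cedc" and "ebdc" position by position:
  Position 0: 'c' vs 'e' => DIFFER
  Position 1: 'e' vs 'b' => DIFFER
  Position 2: 'd' vs 'd' => same
  Position 3: 'c' vs 'c' => same
Positions that differ: 2

2


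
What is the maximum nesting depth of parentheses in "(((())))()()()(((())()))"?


Input: "(((())))()()()(((())()))"
Tracking depth:
  Position 0 '(': depth becomes 1
  Position 1 '(': depth becomes 2
  Position 2 '(': depth becomes 3
  Position 3 '(': depth becomes 4
  Position 4 ')': depth becomes 3
  Position 5 ')': depth becomes 2
  Position 6 ')': depth becomes 1
  Position 7 ')': depth becomes 0
  Position 8 '(': depth becomes 1
  Position 9 ')': depth becomes 0
  Position 10 '(': depth becomes 1
  Position 11 ')': depth becomes 0
  Position 12 '(': depth becomes 1
  Position 13 ')': depth becomes 0
  Position 14 '(': depth becomes 1
  Position 15 '(': depth becomes 2
  Position 16 '(': depth becomes 3
  Position 17 '(': depth becomes 4
  Position 18 ')': depth becomes 3
  Position 19 ')': depth becomes 2
  Position 20 '(': depth becomes 3
  Position 21 ')': depth becomes 2
  Position 22 ')': depth becomes 1
  Position 23 ')': depth becomes 0
Maximum depth reached: 4

4


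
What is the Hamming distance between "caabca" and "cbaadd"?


Comparing "caabca" and "cbaadd" position by position:
  Position 0: 'c' vs 'c' => same
  Position 1: 'a' vs 'b' => differ
  Position 2: 'a' vs 'a' => same
  Position 3: 'b' vs 'a' => differ
  Position 4: 'c' vs 'd' => differ
  Position 5: 'a' vs 'd' => differ
Total differences (Hamming distance): 4

4


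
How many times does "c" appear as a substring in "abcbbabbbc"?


Searching for "c" in "abcbbabbbc"
Scanning each position:
  Position 0: "a" => no
  Position 1: "b" => no
  Position 2: "c" => MATCH
  Position 3: "b" => no
  Position 4: "b" => no
  Position 5: "a" => no
  Position 6: "b" => no
  Position 7: "b" => no
  Position 8: "b" => no
  Position 9: "c" => MATCH
Total occurrences: 2

2


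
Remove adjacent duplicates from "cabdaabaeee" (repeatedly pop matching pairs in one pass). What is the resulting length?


Input: cabdaabaeee
Stack-based adjacent duplicate removal:
  Read 'c': push. Stack: c
  Read 'a': push. Stack: ca
  Read 'b': push. Stack: cab
  Read 'd': push. Stack: cabd
  Read 'a': push. Stack: cabda
  Read 'a': matches stack top 'a' => pop. Stack: cabd
  Read 'b': push. Stack: cabdb
  Read 'a': push. Stack: cabdba
  Read 'e': push. Stack: cabdbae
  Read 'e': matches stack top 'e' => pop. Stack: cabdba
  Read 'e': push. Stack: cabdbae
Final stack: "cabdbae" (length 7)

7


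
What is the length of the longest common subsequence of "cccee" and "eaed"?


LCS of "cccee" and "eaed"
DP table:
           e    a    e    d
      0    0    0    0    0
  c   0    0    0    0    0
  c   0    0    0    0    0
  c   0    0    0    0    0
  e   0    1    1    1    1
  e   0    1    1    2    2
LCS length = dp[5][4] = 2

2


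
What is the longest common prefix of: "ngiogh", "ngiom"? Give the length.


Words: ngiogh, ngiom
  Position 0: all 'n' => match
  Position 1: all 'g' => match
  Position 2: all 'i' => match
  Position 3: all 'o' => match
  Position 4: ('g', 'm') => mismatch, stop
LCP = "ngio" (length 4)

4


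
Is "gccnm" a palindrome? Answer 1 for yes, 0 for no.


Input: gccnm
Reversed: mnccg
  Compare pos 0 ('g') with pos 4 ('m'): MISMATCH
  Compare pos 1 ('c') with pos 3 ('n'): MISMATCH
Result: not a palindrome

0


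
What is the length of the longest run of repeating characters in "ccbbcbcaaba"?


Input: "ccbbcbcaaba"
Scanning for longest run:
  Position 1 ('c'): continues run of 'c', length=2
  Position 2 ('b'): new char, reset run to 1
  Position 3 ('b'): continues run of 'b', length=2
  Position 4 ('c'): new char, reset run to 1
  Position 5 ('b'): new char, reset run to 1
  Position 6 ('c'): new char, reset run to 1
  Position 7 ('a'): new char, reset run to 1
  Position 8 ('a'): continues run of 'a', length=2
  Position 9 ('b'): new char, reset run to 1
  Position 10 ('a'): new char, reset run to 1
Longest run: 'c' with length 2

2


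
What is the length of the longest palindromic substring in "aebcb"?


Input: "aebcb"
Checking substrings for palindromes:
  [2:5] "bcb" (len 3) => palindrome
Longest palindromic substring: "bcb" with length 3

3


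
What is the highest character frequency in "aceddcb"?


Input: aceddcb
Character counts:
  'a': 1
  'b': 1
  'c': 2
  'd': 2
  'e': 1
Maximum frequency: 2

2


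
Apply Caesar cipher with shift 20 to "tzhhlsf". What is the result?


Caesar cipher: shift "tzhhlsf" by 20
  't' (pos 19) + 20 = pos 13 = 'n'
  'z' (pos 25) + 20 = pos 19 = 't'
  'h' (pos 7) + 20 = pos 1 = 'b'
  'h' (pos 7) + 20 = pos 1 = 'b'
  'l' (pos 11) + 20 = pos 5 = 'f'
  's' (pos 18) + 20 = pos 12 = 'm'
  'f' (pos 5) + 20 = pos 25 = 'z'
Result: ntbbfmz

ntbbfmz
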